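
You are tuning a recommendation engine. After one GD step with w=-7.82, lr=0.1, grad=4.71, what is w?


w_new = w - α·∇
= -7.82 - 0.1·4.71
= -7.82 - 0.471
= -8.291

-8.291


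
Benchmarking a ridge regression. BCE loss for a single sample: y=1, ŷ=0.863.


BCE = -[y·ln(p) + (1-y)·ln(1-p)]
= -1·ln(0.863) - 0
= -ln(0.863) = 0.1473

0.1473


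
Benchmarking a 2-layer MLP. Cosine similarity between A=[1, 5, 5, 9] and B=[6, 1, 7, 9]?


A·B = 1·6 + 5·1 + 5·7 + 9·9 = 127
‖A‖ = √132 = 11.4891, ‖B‖ = √167 = 12.9228
cos = 127/(√132·√167) = 127/√22044 = 0.8554

0.8554


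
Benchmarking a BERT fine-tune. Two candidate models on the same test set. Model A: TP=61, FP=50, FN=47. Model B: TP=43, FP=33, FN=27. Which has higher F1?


Model A: P=61/111=0.5495, R=61/108=0.5648, F1=2PR/(P+R)=2TP/(2TP+FP+FN)=122/219=0.5571
Model B: P=43/76=0.5658, R=43/70=0.6143, F1=2PR/(P+R)=2TP/(2TP+FP+FN)=86/146=0.589
0.5571 < 0.589 → Model B

Model B


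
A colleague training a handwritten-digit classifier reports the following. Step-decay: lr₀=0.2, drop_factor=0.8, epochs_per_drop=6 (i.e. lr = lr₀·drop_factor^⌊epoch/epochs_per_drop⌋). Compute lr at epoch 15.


n_drops = ⌊15/6⌋ = 2
lr = 0.2·0.8^2 = 0.2·0.64 = 0.128

0.128


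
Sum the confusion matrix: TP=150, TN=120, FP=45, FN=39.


Total = TP + TN + FP + FN
= 150 + 120 + 45 + 39
= 354
(Predicted positive: 195, predicted negative: 159)

354


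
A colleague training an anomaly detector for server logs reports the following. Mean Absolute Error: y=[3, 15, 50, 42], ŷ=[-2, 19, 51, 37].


Absolute errors: |3+ 2|=5, |15-19|=4, |50-51|=1, |42-37|=5
Sum = 15
MAE = 15/4 = 15/4

15/4


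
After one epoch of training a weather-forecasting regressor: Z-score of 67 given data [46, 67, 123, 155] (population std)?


μ = 97.75, σ = 43.413
z = (67 - 97.75)/43.413 = -0.7083

-0.7083


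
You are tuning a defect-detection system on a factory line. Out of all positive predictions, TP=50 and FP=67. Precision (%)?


Precision = TP/(TP+FP)
= 50/(50+67)
= 50/117 = 42.74%

42.74%


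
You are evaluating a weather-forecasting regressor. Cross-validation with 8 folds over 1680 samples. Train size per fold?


Fold size = 1680/8 = 210
Training per fold = 1680 - 210 = 1470

1470


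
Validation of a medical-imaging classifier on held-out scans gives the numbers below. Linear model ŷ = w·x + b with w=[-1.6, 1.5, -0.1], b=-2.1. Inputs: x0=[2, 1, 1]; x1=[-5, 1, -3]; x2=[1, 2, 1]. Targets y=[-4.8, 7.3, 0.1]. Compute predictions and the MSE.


ŷ0 = (-1.6)·(2) + (1.5)·(1) + (-0.1)·(1) - 2.1 = -3.9
ŷ1 = (-1.6)·(-5) + (1.5)·(1) + (-0.1)·(-3) - 2.1 = 7.7
ŷ2 = (-1.6)·(1) + (1.5)·(2) + (-0.1)·(1) - 2.1 = -0.8
errors² = [0.81, 0.16, 0.81]
MSE = 1.7800/3 = 0.5933

0.5933


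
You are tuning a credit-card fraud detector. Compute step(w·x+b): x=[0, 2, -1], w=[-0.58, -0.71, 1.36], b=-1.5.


z = (0)·(-0.58) + (2)·(-0.71) + (-1)·(1.36) - 1.5
  = -4.28
step(z) = 0 (z<0)

0


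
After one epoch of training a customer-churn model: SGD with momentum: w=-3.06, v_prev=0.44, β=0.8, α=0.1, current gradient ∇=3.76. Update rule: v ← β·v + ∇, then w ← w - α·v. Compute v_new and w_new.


v_new = 0.8·0.44 + 3.76 = 0.352 + 3.76 = 4.112
w_new = -3.06 - 0.1·4.112 = -3.06 - 0.4112 = -3.4712

v_new=4.112, w_new=-3.4712


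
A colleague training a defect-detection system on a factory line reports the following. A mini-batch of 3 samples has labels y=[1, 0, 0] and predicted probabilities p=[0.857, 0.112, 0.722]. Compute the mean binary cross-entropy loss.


L[0] = -ln(0.857) = 0.1543
L[1] = -ln(1-0.112) = -ln(0.888) = 0.1188
L[2] = -ln(1-0.722) = -ln(0.278) = 1.2801
mean = (0.1543 + 0.1188 + 1.2801)/3 = 0.5177

0.5177


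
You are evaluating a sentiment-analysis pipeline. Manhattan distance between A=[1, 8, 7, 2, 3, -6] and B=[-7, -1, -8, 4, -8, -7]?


d = |1+ 7| + |8+ 1| + |7+ 8| + |2-4| + |3+ 8| + |-6+ 7|
  = 8 + 9 + 15 + 2 + 11 + 1
  = 46

46


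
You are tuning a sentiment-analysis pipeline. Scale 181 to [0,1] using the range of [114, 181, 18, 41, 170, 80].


min=18, max=181
(181-18)/(181-18) = 163/163 = 1.0

1.0


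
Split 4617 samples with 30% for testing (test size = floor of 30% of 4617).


Test = ⌊4617·30/100⌋ = 1385
Train = 4617 - 1385 = 3232

Train: 3232, Test: 1385


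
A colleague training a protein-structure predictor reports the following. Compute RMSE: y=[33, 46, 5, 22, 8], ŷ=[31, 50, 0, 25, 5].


MSE = 63/5 = 12.6
RMSE = √(63/5) = 3.5496

3.5496


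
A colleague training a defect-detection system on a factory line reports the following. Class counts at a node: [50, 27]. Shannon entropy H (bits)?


Probabilities: [50/77, 27/77] ≈ [0.6494, 0.3506]
H = -((50/77)·log₂(50/77) + (27/77)·log₂(27/77))
  = 0.9346 bits

0.9346 bits


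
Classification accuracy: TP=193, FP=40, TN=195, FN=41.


Accuracy = (TP+TN)/(TP+TN+FP+FN)
= (193+195)/(469)
= 388/469 = 82.73%

82.73%


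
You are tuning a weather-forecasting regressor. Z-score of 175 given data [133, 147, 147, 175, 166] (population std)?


μ = 153.6, σ = 14.988
z = (175 - 153.6)/14.988 = 1.4278

1.4278


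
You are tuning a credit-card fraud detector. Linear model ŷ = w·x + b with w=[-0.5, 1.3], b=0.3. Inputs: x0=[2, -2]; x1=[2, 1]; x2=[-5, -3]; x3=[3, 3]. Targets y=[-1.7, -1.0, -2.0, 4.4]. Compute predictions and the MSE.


ŷ0 = (-0.5)·(2) + (1.3)·(-2) + 0.3 = -3.3
ŷ1 = (-0.5)·(2) + (1.3)·(1) + 0.3 = 0.6
ŷ2 = (-0.5)·(-5) + (1.3)·(-3) + 0.3 = -1.1
ŷ3 = (-0.5)·(3) + (1.3)·(3) + 0.3 = 2.7
errors² = [2.56, 2.56, 0.81, 2.89]
MSE = 8.8200/4 = 2.205

2.205


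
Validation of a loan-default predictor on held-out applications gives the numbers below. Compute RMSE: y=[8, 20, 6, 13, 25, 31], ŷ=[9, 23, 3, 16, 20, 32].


MSE = 54/6 = 9
RMSE = √(54/6) = 3.0

3.0


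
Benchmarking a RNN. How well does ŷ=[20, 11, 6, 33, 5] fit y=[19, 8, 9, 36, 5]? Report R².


ȳ = 15.4
SS_res = Σ(y-ŷ)² = 28
SS_tot = Σ(y-ȳ)² = 641.2
R² = 1 - SS_res/SS_tot = 1 - 0.0437 = 0.9563

0.9563


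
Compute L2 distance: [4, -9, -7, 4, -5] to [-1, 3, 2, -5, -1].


d = √((4+ 1)² + (-9-3)² + (-7-2)² + (4+ 5)² + (-5+ 1)²)
  = √(25 + 144 + 81 + 81 + 16)
  = √347 = 18.6279

18.6279


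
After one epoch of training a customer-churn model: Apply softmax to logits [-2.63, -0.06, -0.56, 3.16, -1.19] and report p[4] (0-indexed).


Exponentials: e^-2.63=0.0721, e^-0.06=0.9418, e^-0.56=0.5712, e^3.16=23.5706, e^-1.19=0.3042
Sum = 25.4599
Softmax = [0.0028, 0.037, 0.0224, 0.9258, 0.0119]
p[4] = 0.3042/25.4599 = 0.0119

0.0119


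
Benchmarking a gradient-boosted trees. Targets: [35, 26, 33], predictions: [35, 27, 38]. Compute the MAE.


Absolute errors: |35-35|=0, |26-27|=1, |33-38|=5
Sum = 6
MAE = 6/3 = 2

2


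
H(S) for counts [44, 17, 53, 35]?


Probabilities: [44/149, 17/149, 53/149, 35/149] ≈ [0.2953, 0.1141, 0.3557, 0.2349]
H = -((44/149)·log₂(44/149) + (17/149)·log₂(17/149) + (53/149)·log₂(53/149) + (35/149)·log₂(35/149))
  = 1.8983 bits

1.8983 bits


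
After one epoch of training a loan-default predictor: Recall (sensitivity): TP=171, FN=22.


Recall = TP/(TP+FN)
= 171/(171+22)
= 171/193 = 88.6%

88.6%


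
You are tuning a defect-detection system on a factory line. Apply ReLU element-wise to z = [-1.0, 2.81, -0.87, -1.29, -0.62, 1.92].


ReLU(-1.0) = max(0, -1.0) = 0.0
ReLU(2.81) = max(0, 2.81) = 2.81
ReLU(-0.87) = max(0, -0.87) = 0.0
ReLU(-1.29) = max(0, -1.29) = 0.0
ReLU(-0.62) = max(0, -0.62) = 0.0
ReLU(1.92) = max(0, 1.92) = 1.92
result = [0.0, 2.81, 0.0, 0.0, 0.0, 1.92]

[0.0, 2.81, 0.0, 0.0, 0.0, 1.92]


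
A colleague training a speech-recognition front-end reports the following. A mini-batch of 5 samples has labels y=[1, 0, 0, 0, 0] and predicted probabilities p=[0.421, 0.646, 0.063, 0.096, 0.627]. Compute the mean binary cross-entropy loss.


L[0] = -ln(0.421) = 0.8651
L[1] = -ln(1-0.646) = -ln(0.354) = 1.0385
L[2] = -ln(1-0.063) = -ln(0.937) = 0.0651
L[3] = -ln(1-0.096) = -ln(0.904) = 0.1009
L[4] = -ln(1-0.627) = -ln(0.373) = 0.9862
mean = (0.8651 + 1.0385 + 0.0651 + 0.1009 + 0.9862)/5 = 0.6112

0.6112


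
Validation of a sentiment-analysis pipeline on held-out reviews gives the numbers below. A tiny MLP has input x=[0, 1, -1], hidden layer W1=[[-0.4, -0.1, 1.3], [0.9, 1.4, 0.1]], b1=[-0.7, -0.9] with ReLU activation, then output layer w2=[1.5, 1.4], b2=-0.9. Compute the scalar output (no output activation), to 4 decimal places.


z1[0] = (-0.4)·(0) + (-0.1)·(1) + (1.3)·(-1) - 0.7 = -2.1
z1[1] = (0.9)·(0) + (1.4)·(1) + (0.1)·(-1) - 0.9 = 0.4
h = ReLU(z1) = [0.0, 0.4]
output = (1.5)·(0.0) + (1.4)·(0.4) - 0.9 = -0.34

-0.34


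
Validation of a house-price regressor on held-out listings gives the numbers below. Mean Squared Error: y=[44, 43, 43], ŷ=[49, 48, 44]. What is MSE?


Squared errors: (44-49)²=25, (43-48)²=25, (43-44)²=1
Sum = 51
MSE = 51/3 = 17

17


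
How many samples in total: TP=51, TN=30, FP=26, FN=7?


Total = TP + TN + FP + FN
= 51 + 30 + 26 + 7
= 114
(Predicted positive: 77, predicted negative: 37)

114


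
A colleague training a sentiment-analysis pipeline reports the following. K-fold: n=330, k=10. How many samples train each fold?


Fold size = 330/10 = 33
Training per fold = 330 - 33 = 297

297


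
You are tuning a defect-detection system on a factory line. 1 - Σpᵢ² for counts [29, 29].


Probabilities: [29/58, 29/58] ≈ [0.5, 0.5]
Σpᵢ² = (841 + 841)/58² = 1682/3364
Gini = 1 - Σpᵢ² = 1 - 1682/3364 = 0.5

0.5


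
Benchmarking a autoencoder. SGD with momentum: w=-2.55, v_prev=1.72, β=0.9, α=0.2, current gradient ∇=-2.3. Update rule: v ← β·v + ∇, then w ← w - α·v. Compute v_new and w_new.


v_new = 0.9·1.72 - 2.3 = 1.548 - 2.3 = -0.752
w_new = -2.55 - 0.2·-0.752 = -2.55 + 0.1504 = -2.3996

v_new=-0.752, w_new=-2.3996


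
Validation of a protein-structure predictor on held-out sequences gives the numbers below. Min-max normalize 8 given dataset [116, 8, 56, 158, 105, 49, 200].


min=8, max=200
(8-8)/(200-8) = 0/192 = 0.0

0.0


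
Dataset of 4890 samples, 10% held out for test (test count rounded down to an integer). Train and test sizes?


Test = ⌊4890·10/100⌋ = 489
Train = 4890 - 489 = 4401

Train: 4401, Test: 489


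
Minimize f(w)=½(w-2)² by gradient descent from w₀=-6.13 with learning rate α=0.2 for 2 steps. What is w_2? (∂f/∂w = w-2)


step 1: grad = -6.13-2 = -8.13; w = -6.13 - 0.2·(-8.13) = -4.504
step 2: grad = -4.504-2 = -6.504; w = -4.504 - 0.2·(-6.504) = -3.2032

-3.2032


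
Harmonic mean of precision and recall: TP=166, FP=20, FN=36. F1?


Precision = 166/186 = 0.8925
Recall = 166/202 = 0.8218
F1 = 2·P·R/(P+R) = 2·TP/(2·TP+FP+FN) = 332/(332+20+36) = 332/388 = 0.8557

0.8557


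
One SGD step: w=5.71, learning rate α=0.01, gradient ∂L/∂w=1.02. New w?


w_new = w - α·∇
= 5.71 - 0.01·1.02
= 5.71 - 0.0102
= 5.6998

5.6998


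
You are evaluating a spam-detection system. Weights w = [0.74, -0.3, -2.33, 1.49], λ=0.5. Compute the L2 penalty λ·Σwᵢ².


‖w‖₂² = (0.74)² + (-0.3)² + (-2.33)² + (1.49)²
     = 0.5476 + 0.09 + 5.4289 + 2.2201
     = 8.2866
λ·‖w‖₂² = 0.5·8.2866 = 4.1433

4.1433


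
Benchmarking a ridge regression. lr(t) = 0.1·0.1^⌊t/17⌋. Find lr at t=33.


n_drops = ⌊33/17⌋ = 1
lr = 0.1·0.1^1 = 0.1·0.1 = 0.01

0.01


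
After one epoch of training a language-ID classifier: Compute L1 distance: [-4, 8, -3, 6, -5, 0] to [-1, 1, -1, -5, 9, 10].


d = |-4+ 1| + |8-1| + |-3+ 1| + |6+ 5| + |-5-9| + |0-10|
  = 3 + 7 + 2 + 11 + 14 + 10
  = 47

47


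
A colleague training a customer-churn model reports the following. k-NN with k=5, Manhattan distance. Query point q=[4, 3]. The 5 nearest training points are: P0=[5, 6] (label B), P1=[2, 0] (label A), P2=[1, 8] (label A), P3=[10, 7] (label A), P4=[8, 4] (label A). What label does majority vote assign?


d(q,P0) = 4  (label B)
d(q,P1) = 5  (label A)
d(q,P2) = 8  (label A)
d(q,P3) = 10  (label A)
d(q,P4) = 5  (label A)
Votes: A=4, B=1
Majority → A

A


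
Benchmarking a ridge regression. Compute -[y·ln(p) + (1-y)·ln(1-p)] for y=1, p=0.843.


BCE = -[y·ln(p) + (1-y)·ln(1-p)]
= -1·ln(0.843) - 0
= -ln(0.843) = 0.1708

0.1708


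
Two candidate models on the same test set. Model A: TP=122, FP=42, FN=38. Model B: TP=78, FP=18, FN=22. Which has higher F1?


Model A: P=122/164=0.7439, R=122/160=0.7625, F1=2PR/(P+R)=2TP/(2TP+FP+FN)=244/324=0.7531
Model B: P=78/96=0.8125, R=78/100=0.78, F1=2PR/(P+R)=2TP/(2TP+FP+FN)=156/196=0.7959
0.7531 < 0.7959 → Model B

Model B


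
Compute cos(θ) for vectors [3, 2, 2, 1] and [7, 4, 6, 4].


A·B = 3·7 + 2·4 + 2·6 + 1·4 = 45
‖A‖ = √18 = 4.2426, ‖B‖ = √117 = 10.8167
cos = 45/(√18·√117) = 45/√2106 = 0.9806

0.9806


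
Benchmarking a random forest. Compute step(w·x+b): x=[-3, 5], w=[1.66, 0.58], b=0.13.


z = (-3)·(1.66) + (5)·(0.58) + 0.13
  = -1.95
step(z) = 0 (z<0)

0


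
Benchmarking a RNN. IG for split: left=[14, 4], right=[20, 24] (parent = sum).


Parent = [34, 28], H_parent = 0.9932
H_left = 0.7642 (n=18), H_right = 0.994 (n=44)
H_children = (18/62)·0.7642 + (44/62)·0.994 = 0.9273
IG = 0.9932 - 0.9273 = 0.0659

0.0659


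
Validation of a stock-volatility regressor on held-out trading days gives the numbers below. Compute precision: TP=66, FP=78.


Precision = TP/(TP+FP)
= 66/(66+78)
= 66/144 = 45.83%

45.83%


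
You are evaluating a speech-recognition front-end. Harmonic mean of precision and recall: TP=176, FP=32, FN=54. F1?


Precision = 176/208 = 0.8462
Recall = 176/230 = 0.7652
F1 = 2·P·R/(P+R) = 2·TP/(2·TP+FP+FN) = 352/(352+32+54) = 352/438 = 0.8037

0.8037


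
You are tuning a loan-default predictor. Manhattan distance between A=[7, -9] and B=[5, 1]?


d = |7-5| + |-9-1|
  = 2 + 10
  = 12

12


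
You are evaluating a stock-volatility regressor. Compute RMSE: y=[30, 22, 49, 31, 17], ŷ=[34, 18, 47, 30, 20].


MSE = 46/5 = 9.2
RMSE = √(46/5) = 3.0332

3.0332


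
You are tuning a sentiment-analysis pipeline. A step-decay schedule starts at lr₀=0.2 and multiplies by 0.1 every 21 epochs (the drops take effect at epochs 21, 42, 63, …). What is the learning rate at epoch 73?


n_drops = ⌊73/21⌋ = 3
lr = 0.2·0.1^3 = 0.2·0.001 = 0.0002

0.0002


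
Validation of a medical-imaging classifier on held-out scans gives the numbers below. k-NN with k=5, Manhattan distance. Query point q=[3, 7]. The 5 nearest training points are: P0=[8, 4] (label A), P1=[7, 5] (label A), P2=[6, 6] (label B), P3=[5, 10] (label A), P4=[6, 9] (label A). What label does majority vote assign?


d(q,P0) = 8  (label A)
d(q,P1) = 6  (label A)
d(q,P2) = 4  (label B)
d(q,P3) = 5  (label A)
d(q,P4) = 5  (label A)
Votes: A=4, B=1
Majority → A

A


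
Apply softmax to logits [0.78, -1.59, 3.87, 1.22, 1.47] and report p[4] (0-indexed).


Exponentials: e^0.78=2.1815, e^-1.59=0.2039, e^3.87=47.9424, e^1.22=3.3872, e^1.47=4.3492
Sum = 58.0642
Softmax = [0.0376, 0.0035, 0.8257, 0.0583, 0.0749]
p[4] = 4.3492/58.0642 = 0.0749

0.0749


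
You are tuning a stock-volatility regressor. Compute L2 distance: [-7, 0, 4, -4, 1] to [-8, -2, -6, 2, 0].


d = √((-7+ 8)² + (0+ 2)² + (4+ 6)² + (-4-2)² + (1-0)²)
  = √(1 + 4 + 100 + 36 + 1)
  = √142 = 11.9164

11.9164


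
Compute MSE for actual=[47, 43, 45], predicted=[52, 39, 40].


Squared errors: (47-52)²=25, (43-39)²=16, (45-40)²=25
Sum = 66
MSE = 66/3 = 22

22


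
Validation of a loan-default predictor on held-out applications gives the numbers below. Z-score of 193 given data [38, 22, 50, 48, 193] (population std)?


μ = 70.2, σ = 62.1945
z = (193 - 70.2)/62.1945 = 1.9745

1.9745


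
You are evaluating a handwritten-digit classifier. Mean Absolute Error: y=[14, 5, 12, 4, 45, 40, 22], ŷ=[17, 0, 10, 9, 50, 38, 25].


Absolute errors: |14-17|=3, |5-0|=5, |12-10|=2, |4-9|=5, |45-50|=5, |40-38|=2, |22-25|=3
Sum = 25
MAE = 25/7 = 25/7

25/7


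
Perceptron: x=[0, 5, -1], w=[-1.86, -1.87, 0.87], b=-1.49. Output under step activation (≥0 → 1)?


z = (0)·(-1.86) + (5)·(-1.87) + (-1)·(0.87) - 1.49
  = -11.71
step(z) = 0 (z<0)

0


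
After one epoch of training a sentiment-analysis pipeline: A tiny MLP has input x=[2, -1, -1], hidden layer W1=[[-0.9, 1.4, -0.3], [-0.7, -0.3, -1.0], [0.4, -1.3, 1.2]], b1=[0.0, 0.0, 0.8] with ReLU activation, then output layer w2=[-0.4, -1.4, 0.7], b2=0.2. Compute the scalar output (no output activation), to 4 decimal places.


z1[0] = (-0.9)·(2) + (1.4)·(-1) + (-0.3)·(-1) + 0.0 = -2.9
z1[1] = (-0.7)·(2) + (-0.3)·(-1) + (-1.0)·(-1) + 0.0 = -0.1
z1[2] = (0.4)·(2) + (-1.3)·(-1) + (1.2)·(-1) + 0.8 = 1.7
h = ReLU(z1) = [0.0, 0.0, 1.7]
output = (-0.4)·(0.0) + (-1.4)·(0.0) + (0.7)·(1.7) + 0.2 = 1.39

1.39


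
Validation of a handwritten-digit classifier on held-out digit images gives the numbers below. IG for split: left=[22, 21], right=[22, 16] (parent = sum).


Parent = [44, 37], H_parent = 0.9946
H_left = 0.9996 (n=43), H_right = 0.9819 (n=38)
H_children = (43/81)·0.9996 + (38/81)·0.9819 = 0.9913
IG = 0.9946 - 0.9913 = 0.0033

0.0033


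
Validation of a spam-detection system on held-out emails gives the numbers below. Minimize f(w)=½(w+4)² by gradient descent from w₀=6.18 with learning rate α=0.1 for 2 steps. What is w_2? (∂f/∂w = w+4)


step 1: grad = 6.18+4 = 10.18; w = 6.18 - 0.1·(10.18) = 5.162
step 2: grad = 5.162+4 = 9.162; w = 5.162 - 0.1·(9.162) = 4.2458

4.2458


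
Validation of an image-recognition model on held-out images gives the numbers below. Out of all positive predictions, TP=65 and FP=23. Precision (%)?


Precision = TP/(TP+FP)
= 65/(65+23)
= 65/88 = 73.86%

73.86%


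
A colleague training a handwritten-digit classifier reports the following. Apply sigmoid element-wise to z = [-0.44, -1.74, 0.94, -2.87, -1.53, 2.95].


σ(-0.44) = 1/(1+e^0.44) = 0.3917
σ(-1.74) = 1/(1+e^1.74) = 0.1493
σ(0.94) = 1/(1+e^-0.94) = 0.7191
σ(-2.87) = 1/(1+e^2.87) = 0.0537
σ(-1.53) = 1/(1+e^1.53) = 0.178
σ(2.95) = 1/(1+e^-2.95) = 0.9503
result = [0.3917, 0.1493, 0.7191, 0.0537, 0.178, 0.9503]

[0.3917, 0.1493, 0.7191, 0.0537, 0.178, 0.9503]


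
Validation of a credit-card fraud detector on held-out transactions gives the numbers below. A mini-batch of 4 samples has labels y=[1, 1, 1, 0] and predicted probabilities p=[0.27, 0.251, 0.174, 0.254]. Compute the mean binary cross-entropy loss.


L[0] = -ln(0.27) = 1.3093
L[1] = -ln(0.251) = 1.3823
L[2] = -ln(0.174) = 1.7487
L[3] = -ln(1-0.254) = -ln(0.746) = 0.293
mean = (1.3093 + 1.3823 + 1.7487 + 0.293)/4 = 1.1833

1.1833


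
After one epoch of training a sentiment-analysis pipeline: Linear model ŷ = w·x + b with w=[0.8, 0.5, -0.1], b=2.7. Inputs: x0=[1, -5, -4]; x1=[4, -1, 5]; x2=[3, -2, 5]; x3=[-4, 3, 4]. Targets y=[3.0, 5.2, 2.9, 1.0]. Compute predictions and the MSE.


ŷ0 = (0.8)·(1) + (0.5)·(-5) + (-0.1)·(-4) + 2.7 = 1.4
ŷ1 = (0.8)·(4) + (0.5)·(-1) + (-0.1)·(5) + 2.7 = 4.9
ŷ2 = (0.8)·(3) + (0.5)·(-2) + (-0.1)·(5) + 2.7 = 3.6
ŷ3 = (0.8)·(-4) + (0.5)·(3) + (-0.1)·(4) + 2.7 = 0.6
errors² = [2.56, 0.09, 0.49, 0.16]
MSE = 3.3000/4 = 0.825

0.825


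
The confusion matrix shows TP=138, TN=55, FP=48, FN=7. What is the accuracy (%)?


Accuracy = (TP+TN)/(TP+TN+FP+FN)
= (138+55)/(248)
= 193/248 = 77.82%

77.82%


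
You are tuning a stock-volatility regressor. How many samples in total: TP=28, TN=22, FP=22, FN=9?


Total = TP + TN + FP + FN
= 28 + 22 + 22 + 9
= 81
(Predicted positive: 50, predicted negative: 31)

81


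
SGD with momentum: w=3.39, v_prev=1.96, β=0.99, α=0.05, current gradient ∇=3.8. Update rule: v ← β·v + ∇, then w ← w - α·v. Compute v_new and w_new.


v_new = 0.99·1.96 + 3.8 = 1.9404 + 3.8 = 5.7404
w_new = 3.39 - 0.05·5.7404 = 3.39 - 0.28702 = 3.10298

v_new=5.7404, w_new=3.10298


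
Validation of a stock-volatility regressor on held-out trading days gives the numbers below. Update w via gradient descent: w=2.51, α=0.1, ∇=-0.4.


w_new = w - α·∇
= 2.51 - 0.1·-0.4
= 2.51 + 0.04
= 2.55

2.55


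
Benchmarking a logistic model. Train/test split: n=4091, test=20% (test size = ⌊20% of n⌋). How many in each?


Test = ⌊4091·20/100⌋ = 818
Train = 4091 - 818 = 3273

Train: 3273, Test: 818


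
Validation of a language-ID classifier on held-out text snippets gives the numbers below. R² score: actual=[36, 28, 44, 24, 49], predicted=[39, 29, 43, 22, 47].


ȳ = 36.2
SS_res = Σ(y-ŷ)² = 19
SS_tot = Σ(y-ȳ)² = 440.8
R² = 1 - SS_res/SS_tot = 1 - 0.0431 = 0.9569

0.9569


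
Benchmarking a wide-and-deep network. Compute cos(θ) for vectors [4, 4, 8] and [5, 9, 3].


A·B = 4·5 + 4·9 + 8·3 = 80
‖A‖ = √96 = 9.798, ‖B‖ = √115 = 10.7238
cos = 80/(√96·√115) = 80/√11040 = 0.7614

0.7614


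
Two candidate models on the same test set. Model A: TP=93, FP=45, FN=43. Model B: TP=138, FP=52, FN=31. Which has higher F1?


Model A: P=93/138=0.6739, R=93/136=0.6838, F1=2PR/(P+R)=2TP/(2TP+FP+FN)=186/274=0.6788
Model B: P=138/190=0.7263, R=138/169=0.8166, F1=2PR/(P+R)=2TP/(2TP+FP+FN)=276/359=0.7688
0.6788 < 0.7688 → Model B

Model B


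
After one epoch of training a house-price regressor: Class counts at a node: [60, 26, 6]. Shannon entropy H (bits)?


Probabilities: [60/92, 26/92, 6/92] ≈ [0.6522, 0.2826, 0.0652]
H = -((60/92)·log₂(60/92) + (26/92)·log₂(26/92) + (6/92)·log₂(6/92))
  = 1.1743 bits

1.1743 bits


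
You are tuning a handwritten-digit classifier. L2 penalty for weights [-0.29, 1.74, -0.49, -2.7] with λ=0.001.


‖w‖₂² = (-0.29)² + (1.74)² + (-0.49)² + (-2.7)²
     = 0.0841 + 3.0276 + 0.2401 + 7.29
     = 10.6418
λ·‖w‖₂² = 0.001·10.6418 = 0.010642

0.010642


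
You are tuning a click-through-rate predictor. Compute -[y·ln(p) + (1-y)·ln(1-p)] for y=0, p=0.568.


BCE = -[y·ln(p) + (1-y)·ln(1-p)]
= -0 - 1·ln(1-0.568)
= -ln(0.432) = 0.8393

0.8393


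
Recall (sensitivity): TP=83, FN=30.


Recall = TP/(TP+FN)
= 83/(83+30)
= 83/113 = 73.45%

73.45%


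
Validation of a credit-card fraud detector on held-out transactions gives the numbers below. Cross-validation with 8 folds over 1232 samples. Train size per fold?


Fold size = 1232/8 = 154
Training per fold = 1232 - 154 = 1078

1078


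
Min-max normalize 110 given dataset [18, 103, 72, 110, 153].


min=18, max=153
(110-18)/(153-18) = 92/135 = 0.6815

0.6815


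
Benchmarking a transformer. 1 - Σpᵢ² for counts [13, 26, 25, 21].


Probabilities: [13/85, 26/85, 25/85, 21/85] ≈ [0.1529, 0.3059, 0.2941, 0.2471]
Σpᵢ² = (169 + 676 + 625 + 441)/85² = 1911/7225
Gini = 1 - Σpᵢ² = 1 - 1911/7225 = 0.7355

0.7355


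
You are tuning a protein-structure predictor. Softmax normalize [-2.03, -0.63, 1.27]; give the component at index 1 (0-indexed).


Exponentials: e^-2.03=0.1313, e^-0.63=0.5326, e^1.27=3.5609
Sum = 4.2248
Softmax = [0.0311, 0.1261, 0.8428]
p[1] = 0.5326/4.2248 = 0.1261

0.1261


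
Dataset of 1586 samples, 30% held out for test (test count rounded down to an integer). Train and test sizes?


Test = ⌊1586·30/100⌋ = 475
Train = 1586 - 475 = 1111

Train: 1111, Test: 475


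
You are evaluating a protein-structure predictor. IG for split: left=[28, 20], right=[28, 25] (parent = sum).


Parent = [56, 45], H_parent = 0.9914
H_left = 0.9799 (n=48), H_right = 0.9977 (n=53)
H_children = (48/101)·0.9799 + (53/101)·0.9977 = 0.9892
IG = 0.9914 - 0.9892 = 0.0022

0.0022


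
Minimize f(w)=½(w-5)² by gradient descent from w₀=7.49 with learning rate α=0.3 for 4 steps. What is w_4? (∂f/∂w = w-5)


step 1: grad = 7.49-5 = 2.49; w = 7.49 - 0.3·(2.49) = 6.743
step 2: grad = 6.743-5 = 1.743; w = 6.743 - 0.3·(1.743) = 6.2201
step 3: grad = 6.2201-5 = 1.2201; w = 6.2201 - 0.3·(1.2201) = 5.85407
step 4: grad = 5.85407-5 = 0.85407; w = 5.85407 - 0.3·(0.85407) = 5.597849

5.597849


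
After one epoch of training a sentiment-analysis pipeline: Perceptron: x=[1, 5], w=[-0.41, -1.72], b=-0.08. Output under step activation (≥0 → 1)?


z = (1)·(-0.41) + (5)·(-1.72) - 0.08
  = -9.09
step(z) = 0 (z<0)

0


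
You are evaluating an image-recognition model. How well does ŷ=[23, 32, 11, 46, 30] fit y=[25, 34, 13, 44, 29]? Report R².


ȳ = 29
SS_res = Σ(y-ŷ)² = 17
SS_tot = Σ(y-ȳ)² = 522
R² = 1 - SS_res/SS_tot = 1 - 0.0326 = 0.9674

0.9674


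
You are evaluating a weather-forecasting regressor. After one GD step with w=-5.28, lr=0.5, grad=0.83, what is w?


w_new = w - α·∇
= -5.28 - 0.5·0.83
= -5.28 - 0.415
= -5.695

-5.695


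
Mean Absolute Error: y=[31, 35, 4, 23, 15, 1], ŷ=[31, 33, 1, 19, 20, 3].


Absolute errors: |31-31|=0, |35-33|=2, |4-1|=3, |23-19|=4, |15-20|=5, |1-3|=2
Sum = 16
MAE = 16/6 = 8/3

8/3


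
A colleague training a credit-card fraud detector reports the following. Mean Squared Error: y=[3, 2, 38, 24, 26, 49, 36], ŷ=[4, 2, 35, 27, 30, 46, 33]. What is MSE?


Squared errors: (3-4)²=1, (2-2)²=0, (38-35)²=9, (24-27)²=9, (26-30)²=16, (49-46)²=9, (36-33)²=9
Sum = 53
MSE = 53/7 = 53/7

53/7


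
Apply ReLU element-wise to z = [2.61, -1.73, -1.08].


ReLU(2.61) = max(0, 2.61) = 2.61
ReLU(-1.73) = max(0, -1.73) = 0.0
ReLU(-1.08) = max(0, -1.08) = 0.0
result = [2.61, 0.0, 0.0]

[2.61, 0.0, 0.0]


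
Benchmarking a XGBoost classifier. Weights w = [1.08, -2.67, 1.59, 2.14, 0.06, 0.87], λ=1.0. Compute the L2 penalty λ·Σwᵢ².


‖w‖₂² = (1.08)² + (-2.67)² + (1.59)² + (2.14)² + (0.06)² + (0.87)²
     = 1.1664 + 7.1289 + 2.5281 + 4.5796 + 0.0036 + 0.7569
     = 16.1635
λ·‖w‖₂² = 1.0·16.1635 = 16.1635

16.1635


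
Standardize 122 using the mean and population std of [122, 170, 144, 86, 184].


μ = 141.2, σ = 34.885
z = (122 - 141.2)/34.885 = -0.5504

-0.5504


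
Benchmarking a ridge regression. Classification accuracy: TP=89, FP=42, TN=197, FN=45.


Accuracy = (TP+TN)/(TP+TN+FP+FN)
= (89+197)/(373)
= 286/373 = 76.68%

76.68%


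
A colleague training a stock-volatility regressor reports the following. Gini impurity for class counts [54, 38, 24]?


Probabilities: [54/116, 38/116, 24/116] ≈ [0.4655, 0.3276, 0.2069]
Σpᵢ² = (2916 + 1444 + 576)/116² = 4936/13456
Gini = 1 - Σpᵢ² = 1 - 4936/13456 = 0.6332

0.6332


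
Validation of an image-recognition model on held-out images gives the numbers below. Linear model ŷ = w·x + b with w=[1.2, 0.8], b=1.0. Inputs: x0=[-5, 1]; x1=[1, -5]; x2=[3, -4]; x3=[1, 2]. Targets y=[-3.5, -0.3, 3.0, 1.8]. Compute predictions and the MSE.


ŷ0 = (1.2)·(-5) + (0.8)·(1) + 1.0 = -4.2
ŷ1 = (1.2)·(1) + (0.8)·(-5) + 1.0 = -1.8
ŷ2 = (1.2)·(3) + (0.8)·(-4) + 1.0 = 1.4
ŷ3 = (1.2)·(1) + (0.8)·(2) + 1.0 = 3.8
errors² = [0.49, 2.25, 2.56, 4.0]
MSE = 9.3000/4 = 2.325

2.325


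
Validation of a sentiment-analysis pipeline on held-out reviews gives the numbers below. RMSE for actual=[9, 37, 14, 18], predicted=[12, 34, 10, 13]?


MSE = 59/4 = 14.75
RMSE = √(59/4) = 3.8406

3.8406


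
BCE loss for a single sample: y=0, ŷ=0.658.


BCE = -[y·ln(p) + (1-y)·ln(1-p)]
= -0 - 1·ln(1-0.658)
= -ln(0.342) = 1.0729

1.0729


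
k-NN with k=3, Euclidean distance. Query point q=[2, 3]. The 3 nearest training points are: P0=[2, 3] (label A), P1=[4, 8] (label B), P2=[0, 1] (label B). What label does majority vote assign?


d(q,P0) = 0.0  (label A)
d(q,P1) = 5.3852  (label B)
d(q,P2) = 2.8284  (label B)
Votes: A=1, B=2
Majority → B

B


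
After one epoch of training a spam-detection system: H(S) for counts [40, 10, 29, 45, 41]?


Probabilities: [40/165, 10/165, 29/165, 45/165, 41/165] ≈ [0.2424, 0.0606, 0.1758, 0.2727, 0.2485]
H = -((40/165)·log₂(40/165) + (10/165)·log₂(10/165) + (29/165)·log₂(29/165) + (45/165)·log₂(45/165) + (41/165)·log₂(41/165))
  = 2.192 bits

2.192 bits


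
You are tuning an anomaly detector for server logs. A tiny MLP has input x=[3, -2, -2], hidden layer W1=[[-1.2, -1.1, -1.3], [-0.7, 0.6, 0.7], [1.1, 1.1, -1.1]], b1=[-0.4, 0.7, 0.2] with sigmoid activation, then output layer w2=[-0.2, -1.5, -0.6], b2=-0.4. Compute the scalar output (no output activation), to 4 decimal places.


z1[0] = (-1.2)·(3) + (-1.1)·(-2) + (-1.3)·(-2) - 0.4 = 0.8
z1[1] = (-0.7)·(3) + (0.6)·(-2) + (0.7)·(-2) + 0.7 = -4.0
z1[2] = (1.1)·(3) + (1.1)·(-2) + (-1.1)·(-2) + 0.2 = 3.5
h = sigmoid(z1) = [0.69, 0.018, 0.9707]
output = (-0.2)·(0.69) + (-1.5)·(0.018) + (-0.6)·(0.9707) - 0.4 = -1.1474

-1.1474


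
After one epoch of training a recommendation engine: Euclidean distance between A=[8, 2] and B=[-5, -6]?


d = √((8+ 5)² + (2+ 6)²)
  = √(169 + 64)
  = √233 = 15.2643

15.2643


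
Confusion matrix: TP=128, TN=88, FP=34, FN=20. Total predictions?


Total = TP + TN + FP + FN
= 128 + 88 + 34 + 20
= 270
(Predicted positive: 162, predicted negative: 108)

270


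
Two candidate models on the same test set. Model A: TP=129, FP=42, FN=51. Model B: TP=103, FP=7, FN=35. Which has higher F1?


Model A: P=129/171=0.7544, R=129/180=0.7167, F1=2PR/(P+R)=2TP/(2TP+FP+FN)=258/351=0.735
Model B: P=103/110=0.9364, R=103/138=0.7464, F1=2PR/(P+R)=2TP/(2TP+FP+FN)=206/248=0.8306
0.735 < 0.8306 → Model B

Model B


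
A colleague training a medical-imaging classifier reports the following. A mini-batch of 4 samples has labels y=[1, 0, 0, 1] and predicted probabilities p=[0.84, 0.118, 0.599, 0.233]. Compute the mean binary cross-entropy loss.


L[0] = -ln(0.84) = 0.1744
L[1] = -ln(1-0.118) = -ln(0.882) = 0.1256
L[2] = -ln(1-0.599) = -ln(0.401) = 0.9138
L[3] = -ln(0.233) = 1.4567
mean = (0.1744 + 0.1256 + 0.9138 + 1.4567)/4 = 0.6676

0.6676


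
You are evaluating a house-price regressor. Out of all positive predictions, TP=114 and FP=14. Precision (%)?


Precision = TP/(TP+FP)
= 114/(114+14)
= 114/128 = 89.06%

89.06%


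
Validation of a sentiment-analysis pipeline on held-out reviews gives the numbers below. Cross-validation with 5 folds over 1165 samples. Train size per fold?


Fold size = 1165/5 = 233
Training per fold = 1165 - 233 = 932

932


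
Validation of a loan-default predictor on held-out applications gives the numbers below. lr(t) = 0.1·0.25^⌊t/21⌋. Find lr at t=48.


n_drops = ⌊48/21⌋ = 2
lr = 0.1·0.25^2 = 0.1·0.0625 = 0.00625

0.00625


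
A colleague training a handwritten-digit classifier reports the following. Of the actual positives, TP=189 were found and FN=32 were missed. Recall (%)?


Recall = TP/(TP+FN)
= 189/(189+32)
= 189/221 = 85.52%

85.52%


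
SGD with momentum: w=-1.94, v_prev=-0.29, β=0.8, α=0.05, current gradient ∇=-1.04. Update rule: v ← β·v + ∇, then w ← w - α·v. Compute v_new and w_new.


v_new = 0.8·-0.29 - 1.04 = -0.232 - 1.04 = -1.272
w_new = -1.94 - 0.05·-1.272 = -1.94 + 0.0636 = -1.8764

v_new=-1.272, w_new=-1.8764


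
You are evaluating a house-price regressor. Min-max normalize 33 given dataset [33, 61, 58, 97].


min=33, max=97
(33-33)/(97-33) = 0/64 = 0.0

0.0


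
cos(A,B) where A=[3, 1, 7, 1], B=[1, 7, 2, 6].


A·B = 3·1 + 1·7 + 7·2 + 1·6 = 30
‖A‖ = √60 = 7.746, ‖B‖ = √90 = 9.4868
cos = 30/(√60·√90) = 30/√5400 = 0.4082

0.4082


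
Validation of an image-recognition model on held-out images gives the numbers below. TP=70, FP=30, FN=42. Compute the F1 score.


Precision = 70/100 = 0.7
Recall = 70/112 = 0.625
F1 = 2·P·R/(P+R) = 2·TP/(2·TP+FP+FN) = 140/(140+30+42) = 140/212 = 0.6604

0.6604


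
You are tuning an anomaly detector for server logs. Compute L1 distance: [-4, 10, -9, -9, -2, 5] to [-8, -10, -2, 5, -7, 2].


d = |-4+ 8| + |10+ 10| + |-9+ 2| + |-9-5| + |-2+ 7| + |5-2|
  = 4 + 20 + 7 + 14 + 5 + 3
  = 53

53


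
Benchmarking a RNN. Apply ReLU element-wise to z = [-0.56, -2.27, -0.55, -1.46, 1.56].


ReLU(-0.56) = max(0, -0.56) = 0.0
ReLU(-2.27) = max(0, -2.27) = 0.0
ReLU(-0.55) = max(0, -0.55) = 0.0
ReLU(-1.46) = max(0, -1.46) = 0.0
ReLU(1.56) = max(0, 1.56) = 1.56
result = [0.0, 0.0, 0.0, 0.0, 1.56]

[0.0, 0.0, 0.0, 0.0, 1.56]


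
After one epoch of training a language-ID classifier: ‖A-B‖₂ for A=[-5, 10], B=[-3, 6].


d = √((-5+ 3)² + (10-6)²)
  = √(4 + 16)
  = √20 = 4.4721

4.4721


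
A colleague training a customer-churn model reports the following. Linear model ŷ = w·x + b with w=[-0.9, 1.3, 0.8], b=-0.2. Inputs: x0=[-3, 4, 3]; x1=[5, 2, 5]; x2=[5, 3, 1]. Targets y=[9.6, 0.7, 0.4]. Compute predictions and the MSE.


ŷ0 = (-0.9)·(-3) + (1.3)·(4) + (0.8)·(3) - 0.2 = 10.1
ŷ1 = (-0.9)·(5) + (1.3)·(2) + (0.8)·(5) - 0.2 = 1.9
ŷ2 = (-0.9)·(5) + (1.3)·(3) + (0.8)·(1) - 0.2 = 0.0
errors² = [0.25, 1.44, 0.16]
MSE = 1.8500/3 = 0.6167

0.6167


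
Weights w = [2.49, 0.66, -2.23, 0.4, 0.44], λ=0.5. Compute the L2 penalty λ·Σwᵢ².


‖w‖₂² = (2.49)² + (0.66)² + (-2.23)² + (0.4)² + (0.44)²
     = 6.2001 + 0.4356 + 4.9729 + 0.16 + 0.1936
     = 11.9622
λ·‖w‖₂² = 0.5·11.9622 = 5.9811

5.9811


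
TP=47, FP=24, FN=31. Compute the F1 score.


Precision = 47/71 = 0.662
Recall = 47/78 = 0.6026
F1 = 2·P·R/(P+R) = 2·TP/(2·TP+FP+FN) = 94/(94+24+31) = 94/149 = 0.6309

0.6309


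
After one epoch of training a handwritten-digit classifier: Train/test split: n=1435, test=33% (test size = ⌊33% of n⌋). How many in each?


Test = ⌊1435·33/100⌋ = 473
Train = 1435 - 473 = 962

Train: 962, Test: 473


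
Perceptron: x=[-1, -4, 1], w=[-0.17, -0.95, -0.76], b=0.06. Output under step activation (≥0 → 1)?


z = (-1)·(-0.17) + (-4)·(-0.95) + (1)·(-0.76) + 0.06
  = 3.27
step(z) = 1 (z≥0)

1


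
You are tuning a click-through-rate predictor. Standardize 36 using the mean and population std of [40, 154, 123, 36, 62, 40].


μ = 75.8333, σ = 45.9725
z = (36 - 75.8333)/45.9725 = -0.8665

-0.8665


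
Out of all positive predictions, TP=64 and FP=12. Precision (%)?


Precision = TP/(TP+FP)
= 64/(64+12)
= 64/76 = 84.21%

84.21%


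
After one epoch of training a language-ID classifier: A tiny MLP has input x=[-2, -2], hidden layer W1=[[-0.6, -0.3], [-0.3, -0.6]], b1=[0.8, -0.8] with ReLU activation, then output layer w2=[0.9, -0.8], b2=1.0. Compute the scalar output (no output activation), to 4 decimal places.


z1[0] = (-0.6)·(-2) + (-0.3)·(-2) + 0.8 = 2.6
z1[1] = (-0.3)·(-2) + (-0.6)·(-2) - 0.8 = 1.0
h = ReLU(z1) = [2.6, 1.0]
output = (0.9)·(2.6) + (-0.8)·(1.0) + 1.0 = 2.54

2.54


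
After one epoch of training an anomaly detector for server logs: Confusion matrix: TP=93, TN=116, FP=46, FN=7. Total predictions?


Total = TP + TN + FP + FN
= 93 + 116 + 46 + 7
= 262
(Predicted positive: 139, predicted negative: 123)

262


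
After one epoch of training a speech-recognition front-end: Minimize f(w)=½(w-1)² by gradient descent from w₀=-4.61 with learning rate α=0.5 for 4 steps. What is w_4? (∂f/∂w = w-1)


step 1: grad = -4.61-1 = -5.61; w = -4.61 - 0.5·(-5.61) = -1.805
step 2: grad = -1.805-1 = -2.805; w = -1.805 - 0.5·(-2.805) = -0.4025
step 3: grad = -0.4025-1 = -1.4025; w = -0.4025 - 0.5·(-1.4025) = 0.29875
step 4: grad = 0.29875-1 = -0.70125; w = 0.29875 - 0.5·(-0.70125) = 0.649375

0.649375


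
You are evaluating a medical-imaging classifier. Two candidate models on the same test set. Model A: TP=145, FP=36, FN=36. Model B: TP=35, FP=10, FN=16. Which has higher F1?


Model A: P=145/181=0.8011, R=145/181=0.8011, F1=2PR/(P+R)=2TP/(2TP+FP+FN)=290/362=0.8011
Model B: P=35/45=0.7778, R=35/51=0.6863, F1=2PR/(P+R)=2TP/(2TP+FP+FN)=70/96=0.7292
0.8011 > 0.7292 → Model A

Model A


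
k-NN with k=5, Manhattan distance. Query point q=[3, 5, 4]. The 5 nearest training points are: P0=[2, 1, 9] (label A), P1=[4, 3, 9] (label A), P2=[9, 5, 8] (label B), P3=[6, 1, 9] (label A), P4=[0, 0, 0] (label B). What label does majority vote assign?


d(q,P0) = 10  (label A)
d(q,P1) = 8  (label A)
d(q,P2) = 10  (label B)
d(q,P3) = 12  (label A)
d(q,P4) = 12  (label B)
Votes: A=3, B=2
Majority → A

A


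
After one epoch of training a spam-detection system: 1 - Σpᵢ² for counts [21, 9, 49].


Probabilities: [21/79, 9/79, 49/79] ≈ [0.2658, 0.1139, 0.6203]
Σpᵢ² = (441 + 81 + 2401)/79² = 2923/6241
Gini = 1 - Σpᵢ² = 1 - 2923/6241 = 0.5316

0.5316


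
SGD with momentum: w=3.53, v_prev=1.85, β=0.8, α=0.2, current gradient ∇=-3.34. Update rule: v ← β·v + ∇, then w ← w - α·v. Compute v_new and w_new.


v_new = 0.8·1.85 - 3.34 = 1.48 - 3.34 = -1.86
w_new = 3.53 - 0.2·-1.86 = 3.53 + 0.372 = 3.902

v_new=-1.86, w_new=3.902


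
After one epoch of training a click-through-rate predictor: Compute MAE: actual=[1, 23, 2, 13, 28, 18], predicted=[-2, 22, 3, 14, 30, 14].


Absolute errors: |1+ 2|=3, |23-22|=1, |2-3|=1, |13-14|=1, |28-30|=2, |18-14|=4
Sum = 12
MAE = 12/6 = 2

2


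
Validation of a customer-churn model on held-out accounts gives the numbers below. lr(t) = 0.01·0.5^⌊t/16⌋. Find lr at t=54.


n_drops = ⌊54/16⌋ = 3
lr = 0.01·0.5^3 = 0.01·0.125 = 0.00125

0.00125


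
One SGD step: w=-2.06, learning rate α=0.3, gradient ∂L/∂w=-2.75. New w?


w_new = w - α·∇
= -2.06 - 0.3·-2.75
= -2.06 + 0.825
= -1.235

-1.235


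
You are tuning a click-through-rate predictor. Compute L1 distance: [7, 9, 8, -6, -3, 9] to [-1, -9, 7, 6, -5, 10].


d = |7+ 1| + |9+ 9| + |8-7| + |-6-6| + |-3+ 5| + |9-10|
  = 8 + 18 + 1 + 12 + 2 + 1
  = 42

42


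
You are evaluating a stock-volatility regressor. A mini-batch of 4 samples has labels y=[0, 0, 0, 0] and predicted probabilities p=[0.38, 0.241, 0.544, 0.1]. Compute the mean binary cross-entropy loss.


L[0] = -ln(1-0.38) = -ln(0.62) = 0.478
L[1] = -ln(1-0.241) = -ln(0.759) = 0.2758
L[2] = -ln(1-0.544) = -ln(0.456) = 0.7853
L[3] = -ln(1-0.1) = -ln(0.9) = 0.1054
mean = (0.478 + 0.2758 + 0.7853 + 0.1054)/4 = 0.4111

0.4111


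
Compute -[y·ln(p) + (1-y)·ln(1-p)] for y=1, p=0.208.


BCE = -[y·ln(p) + (1-y)·ln(1-p)]
= -1·ln(0.208) - 0
= -ln(0.208) = 1.5702

1.5702


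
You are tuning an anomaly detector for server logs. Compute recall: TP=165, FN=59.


Recall = TP/(TP+FN)
= 165/(165+59)
= 165/224 = 73.66%

73.66%


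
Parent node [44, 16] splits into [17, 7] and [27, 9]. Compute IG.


Parent = [44, 16], H_parent = 0.8366
H_left = 0.8709 (n=24), H_right = 0.8113 (n=36)
H_children = (24/60)·0.8709 + (36/60)·0.8113 = 0.8351
IG = 0.8366 - 0.8351 = 0.0015

0.0015


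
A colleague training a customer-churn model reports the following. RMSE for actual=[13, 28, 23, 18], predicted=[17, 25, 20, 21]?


MSE = 43/4 = 10.75
RMSE = √(43/4) = 3.2787

3.2787


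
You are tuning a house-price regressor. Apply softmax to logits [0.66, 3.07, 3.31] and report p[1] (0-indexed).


Exponentials: e^0.66=1.9348, e^3.07=21.5419, e^3.31=27.3851
Sum = 50.8618
Softmax = [0.038, 0.4235, 0.5384]
p[1] = 21.5419/50.8618 = 0.4235

0.4235


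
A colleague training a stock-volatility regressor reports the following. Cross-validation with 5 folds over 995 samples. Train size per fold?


Fold size = 995/5 = 199
Training per fold = 995 - 199 = 796

796


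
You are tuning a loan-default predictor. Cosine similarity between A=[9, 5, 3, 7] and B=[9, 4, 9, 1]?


A·B = 9·9 + 5·4 + 3·9 + 7·1 = 135
‖A‖ = √164 = 12.8062, ‖B‖ = √179 = 13.3791
cos = 135/(√164·√179) = 135/√29356 = 0.7879

0.7879


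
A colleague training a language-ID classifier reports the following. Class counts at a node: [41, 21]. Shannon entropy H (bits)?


Probabilities: [41/62, 21/62] ≈ [0.6613, 0.3387]
H = -((41/62)·log₂(41/62) + (21/62)·log₂(21/62))
  = 0.9236 bits

0.9236 bits
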